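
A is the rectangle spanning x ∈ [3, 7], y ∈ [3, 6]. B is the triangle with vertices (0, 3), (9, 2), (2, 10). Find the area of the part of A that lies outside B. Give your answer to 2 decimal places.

1.29

|A| = 12, |A∩B| = 10.7143.
|A ∖ B| = |A| − |A∩B| = 12 − 10.7143 = 1.29.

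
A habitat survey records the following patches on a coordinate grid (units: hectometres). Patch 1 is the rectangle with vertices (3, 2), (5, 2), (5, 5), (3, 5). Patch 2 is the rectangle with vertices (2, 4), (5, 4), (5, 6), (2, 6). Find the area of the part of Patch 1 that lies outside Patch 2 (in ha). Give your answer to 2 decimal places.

|Patch 1∩Patch 2|: x∈[3,5], y∈[4,5] → 2·1 = 2.
|Patch 1| = 6.
|Patch 1 ∖ Patch 2| = |Patch 1| − |Patch 1∩Patch 2| = 6 − 2 = 4.00.

4.00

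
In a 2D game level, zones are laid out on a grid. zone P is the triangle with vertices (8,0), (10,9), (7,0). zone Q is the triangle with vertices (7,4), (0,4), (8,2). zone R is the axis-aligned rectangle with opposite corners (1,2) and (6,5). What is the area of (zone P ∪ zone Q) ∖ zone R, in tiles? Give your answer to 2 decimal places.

7.07

|zone P ∪ zone Q| = 11.4462.
|(zone P ∪ zone Q) ∩ zone R| = 4.375.
|(zone P ∪ zone Q) ∖ zone R| = 11.4462 − 4.375 = 7.07.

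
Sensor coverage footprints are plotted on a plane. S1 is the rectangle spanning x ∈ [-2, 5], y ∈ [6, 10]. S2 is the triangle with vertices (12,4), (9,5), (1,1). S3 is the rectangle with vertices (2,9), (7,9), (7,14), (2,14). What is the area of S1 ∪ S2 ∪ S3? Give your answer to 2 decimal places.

60.00

By inclusion–exclusion:
Individual areas: |S1| = 28, |S2| = 10, |S3| = 25.
|S1∩S2| = 0.
|S1∩S3|: x∈[2,5], y∈[9,10] → 3·1 = 3.
|S2∩S3| = 0.
|S1∩S2∩S3| = 0.
|S1 ∪ S2 ∪ S3| = 63 − 3 + 0 = 60.00.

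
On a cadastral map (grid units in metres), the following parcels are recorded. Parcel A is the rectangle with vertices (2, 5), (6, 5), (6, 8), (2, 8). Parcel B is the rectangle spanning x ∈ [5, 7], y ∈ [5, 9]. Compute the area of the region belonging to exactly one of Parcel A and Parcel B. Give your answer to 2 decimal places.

|Parcel A∩Parcel B|: x∈[5,6], y∈[5,8] → 1·3 = 3.
|Parcel A △ Parcel B| = |Parcel A| + |Parcel B| − 2·|Parcel A∩Parcel B| = 12 + 8 − 6 = 14.00.

14.00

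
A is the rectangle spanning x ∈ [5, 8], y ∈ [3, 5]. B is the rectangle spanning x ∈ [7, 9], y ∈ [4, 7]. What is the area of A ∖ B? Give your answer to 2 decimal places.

|A∩B|: x∈[7,8], y∈[4,5] → 1·1 = 1.
|A| = 6.
|A ∖ B| = |A| − |A∩B| = 6 − 1 = 5.00.

5.00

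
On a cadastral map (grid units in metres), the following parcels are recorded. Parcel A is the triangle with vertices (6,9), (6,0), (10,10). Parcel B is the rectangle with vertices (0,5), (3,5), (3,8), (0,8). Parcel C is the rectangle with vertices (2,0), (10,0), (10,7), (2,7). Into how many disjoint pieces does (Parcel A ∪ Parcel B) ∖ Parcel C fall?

2

(Parcel A ∪ Parcel B) ∖ Parcel C splits into 2 disjoint pieces (area 8.2, area 7).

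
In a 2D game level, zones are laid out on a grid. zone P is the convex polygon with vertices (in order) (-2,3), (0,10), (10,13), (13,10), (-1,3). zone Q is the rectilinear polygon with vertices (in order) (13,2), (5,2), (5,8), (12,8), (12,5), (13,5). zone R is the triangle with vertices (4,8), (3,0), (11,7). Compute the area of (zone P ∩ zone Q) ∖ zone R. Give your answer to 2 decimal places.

|zone P ∩ zone Q| = 4.
|(zone P ∩ zone Q) ∩ zone R| = 2.6825.
|(zone P ∩ zone Q) ∖ zone R| = 4 − 2.6825 = 1.32.

1.32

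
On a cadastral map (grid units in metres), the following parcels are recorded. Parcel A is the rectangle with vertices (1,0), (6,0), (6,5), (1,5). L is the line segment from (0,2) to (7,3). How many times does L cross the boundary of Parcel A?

2

The segment meets the boundary at (6,2.857), (1,2.143).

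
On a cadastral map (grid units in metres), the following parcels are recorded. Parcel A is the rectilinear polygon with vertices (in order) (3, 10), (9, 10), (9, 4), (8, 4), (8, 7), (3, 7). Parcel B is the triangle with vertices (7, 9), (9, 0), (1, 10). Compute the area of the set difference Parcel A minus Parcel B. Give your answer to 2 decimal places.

|Parcel A| = 21, |Parcel A∩Parcel B| = 9.7056.
|Parcel A ∖ Parcel B| = |Parcel A| − |Parcel A∩Parcel B| = 21 − 9.7056 = 11.29.

11.29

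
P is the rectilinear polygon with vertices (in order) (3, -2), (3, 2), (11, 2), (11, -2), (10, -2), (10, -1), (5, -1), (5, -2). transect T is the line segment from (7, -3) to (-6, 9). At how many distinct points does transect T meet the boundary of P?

2

The segment meets the boundary at (3,0.692), (5,-1.154).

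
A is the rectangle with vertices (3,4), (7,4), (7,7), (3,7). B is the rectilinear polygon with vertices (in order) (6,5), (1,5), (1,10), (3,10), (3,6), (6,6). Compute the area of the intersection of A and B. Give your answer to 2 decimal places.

3.00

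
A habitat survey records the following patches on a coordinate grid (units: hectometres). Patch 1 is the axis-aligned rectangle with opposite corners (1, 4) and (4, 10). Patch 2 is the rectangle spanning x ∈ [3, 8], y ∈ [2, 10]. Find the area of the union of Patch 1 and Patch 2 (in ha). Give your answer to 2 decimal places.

52.00

By inclusion–exclusion:
Individual areas: |Patch 1| = 18, |Patch 2| = 40.
|Patch 1∩Patch 2|: x∈[3,4], y∈[4,10] → 1·6 = 6.
|Patch 1 ∪ Patch 2| = 58 − 6 = 52.00.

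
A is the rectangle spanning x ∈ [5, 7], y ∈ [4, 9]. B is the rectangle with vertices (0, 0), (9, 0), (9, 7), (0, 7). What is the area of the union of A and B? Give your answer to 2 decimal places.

By inclusion–exclusion:
Individual areas: |A| = 10, |B| = 63.
|A∩B|: x∈[5,7], y∈[4,7] → 2·3 = 6.
|A ∪ B| = 73 − 6 = 67.00.

67.00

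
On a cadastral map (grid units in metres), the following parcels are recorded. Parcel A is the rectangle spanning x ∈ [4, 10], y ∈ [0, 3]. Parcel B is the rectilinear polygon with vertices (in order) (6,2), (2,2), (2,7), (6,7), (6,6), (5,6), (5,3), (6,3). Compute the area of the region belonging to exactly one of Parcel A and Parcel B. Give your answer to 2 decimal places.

31.00

|Parcel A| = 18, |Parcel B| = 17, |Parcel A∩Parcel B| = 2.
|Parcel A △ Parcel B| = |Parcel A| + |Parcel B| − 2·|Parcel A∩Parcel B| = 18 + 17 − 4 = 31.00.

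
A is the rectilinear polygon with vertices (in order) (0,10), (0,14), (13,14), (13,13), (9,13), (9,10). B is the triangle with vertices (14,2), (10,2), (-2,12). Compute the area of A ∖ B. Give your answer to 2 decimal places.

|A| = 40, |A∩B| = 0.3833.
|A ∖ B| = |A| − |A∩B| = 40 − 0.3833 = 39.62.

39.62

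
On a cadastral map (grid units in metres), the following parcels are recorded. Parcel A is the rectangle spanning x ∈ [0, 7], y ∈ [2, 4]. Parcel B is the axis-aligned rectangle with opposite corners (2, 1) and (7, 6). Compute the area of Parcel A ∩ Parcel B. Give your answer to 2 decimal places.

|Parcel A∩Parcel B|: x∈[2,7], y∈[2,4] → 5·2 = 10.

10.00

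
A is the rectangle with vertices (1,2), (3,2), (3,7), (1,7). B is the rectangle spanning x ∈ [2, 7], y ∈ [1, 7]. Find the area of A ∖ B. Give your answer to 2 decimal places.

|A∩B|: x∈[2,3], y∈[2,7] → 1·5 = 5.
|A| = 10.
|A ∖ B| = |A| − |A∩B| = 10 − 5 = 5.00.

5.00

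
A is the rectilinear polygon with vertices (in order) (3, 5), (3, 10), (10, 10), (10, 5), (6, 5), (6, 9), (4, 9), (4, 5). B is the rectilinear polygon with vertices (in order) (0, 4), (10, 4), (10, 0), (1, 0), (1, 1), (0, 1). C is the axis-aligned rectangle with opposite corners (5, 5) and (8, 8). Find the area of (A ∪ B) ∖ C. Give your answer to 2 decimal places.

|A ∪ B| = 66.
|(A ∪ B) ∩ C| = 6.
|(A ∪ B) ∖ C| = 66 − 6 = 60.00.

60.00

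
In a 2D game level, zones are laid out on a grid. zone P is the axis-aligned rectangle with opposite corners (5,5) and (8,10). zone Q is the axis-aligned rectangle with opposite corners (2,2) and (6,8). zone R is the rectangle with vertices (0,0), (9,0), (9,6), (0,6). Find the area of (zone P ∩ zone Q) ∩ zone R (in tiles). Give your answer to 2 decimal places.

1.00

The region (zone P ∩ zone Q) ∩ zone R is the polygon with vertices (5,6), (6,6), (6,5), (5,5).
By the shoelace formula its area is 1.00.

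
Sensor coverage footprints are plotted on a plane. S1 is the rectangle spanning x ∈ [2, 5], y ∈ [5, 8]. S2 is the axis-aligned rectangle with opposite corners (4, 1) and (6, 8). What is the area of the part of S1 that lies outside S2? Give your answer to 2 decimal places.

|S1∩S2|: x∈[4,5], y∈[5,8] → 1·3 = 3.
|S1| = 9.
|S1 ∖ S2| = |S1| − |S1∩S2| = 9 − 3 = 6.00.

6.00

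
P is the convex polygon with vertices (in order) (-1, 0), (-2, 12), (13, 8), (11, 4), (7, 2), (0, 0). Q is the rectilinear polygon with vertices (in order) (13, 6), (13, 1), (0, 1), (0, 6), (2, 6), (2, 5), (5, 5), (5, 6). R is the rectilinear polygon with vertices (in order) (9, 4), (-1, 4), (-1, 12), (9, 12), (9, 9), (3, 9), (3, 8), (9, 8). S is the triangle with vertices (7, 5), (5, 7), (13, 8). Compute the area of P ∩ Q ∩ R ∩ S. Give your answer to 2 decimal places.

1.50

The intersection is the polygon with vertices (9,6), (7,5), (6,6).
By the shoelace formula its area is 1.50.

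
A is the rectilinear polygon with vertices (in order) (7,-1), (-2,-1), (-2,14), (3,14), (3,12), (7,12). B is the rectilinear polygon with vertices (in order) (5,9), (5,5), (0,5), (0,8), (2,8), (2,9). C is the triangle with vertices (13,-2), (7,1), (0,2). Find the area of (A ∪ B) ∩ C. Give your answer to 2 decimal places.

4.04

The region (A ∪ B) ∩ C is the polygon with vertices (7,-0.154), (0,2), (7,1).
By the shoelace formula its area is 4.04.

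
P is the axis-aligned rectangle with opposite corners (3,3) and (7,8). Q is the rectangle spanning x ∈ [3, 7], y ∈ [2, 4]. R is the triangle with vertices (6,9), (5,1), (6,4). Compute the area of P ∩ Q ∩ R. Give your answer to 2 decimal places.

The intersection is the polygon with vertices (5.25,3), (5.375,4), (6,4), (5.667,3).
By the shoelace formula its area is 0.52.

0.52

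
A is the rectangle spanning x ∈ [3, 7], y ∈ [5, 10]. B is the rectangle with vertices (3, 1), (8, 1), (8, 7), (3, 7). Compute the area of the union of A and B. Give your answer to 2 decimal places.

42.00

By inclusion–exclusion:
Individual areas: |A| = 20, |B| = 30.
|A∩B|: x∈[3,7], y∈[5,7] → 4·2 = 8.
|A ∪ B| = 50 − 8 = 42.00.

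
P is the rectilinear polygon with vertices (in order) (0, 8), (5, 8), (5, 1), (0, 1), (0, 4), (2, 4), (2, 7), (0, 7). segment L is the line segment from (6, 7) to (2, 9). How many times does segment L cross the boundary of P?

The segment meets the boundary at (4,8), (5,7.5).

2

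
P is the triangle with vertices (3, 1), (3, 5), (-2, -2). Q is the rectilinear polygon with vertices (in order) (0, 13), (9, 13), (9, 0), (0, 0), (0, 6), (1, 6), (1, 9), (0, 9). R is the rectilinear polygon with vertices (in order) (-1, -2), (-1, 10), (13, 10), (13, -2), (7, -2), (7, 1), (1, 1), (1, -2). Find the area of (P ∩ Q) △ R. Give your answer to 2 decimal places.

|P ∩ Q| = 7.8667.
|(P ∩ Q) ∩ R| = 6.7.
|(P ∩ Q) △ R| = 7.8667 + 150 − 13.4 = 144.47.

144.47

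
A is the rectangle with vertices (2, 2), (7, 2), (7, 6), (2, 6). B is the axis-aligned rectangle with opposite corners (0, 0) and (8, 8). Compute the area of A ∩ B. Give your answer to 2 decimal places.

20.00

|A∩B|: x∈[2,7], y∈[2,6] → 5·4 = 20.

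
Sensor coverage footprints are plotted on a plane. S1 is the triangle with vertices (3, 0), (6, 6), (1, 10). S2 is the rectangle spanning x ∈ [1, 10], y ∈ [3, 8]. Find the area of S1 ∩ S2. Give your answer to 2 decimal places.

The intersection is the polygon with vertices (6,6), (4.5,3), (2.4,3), (1.4,8), (3.5,8).
By the shoelace formula its area is 15.75.

15.75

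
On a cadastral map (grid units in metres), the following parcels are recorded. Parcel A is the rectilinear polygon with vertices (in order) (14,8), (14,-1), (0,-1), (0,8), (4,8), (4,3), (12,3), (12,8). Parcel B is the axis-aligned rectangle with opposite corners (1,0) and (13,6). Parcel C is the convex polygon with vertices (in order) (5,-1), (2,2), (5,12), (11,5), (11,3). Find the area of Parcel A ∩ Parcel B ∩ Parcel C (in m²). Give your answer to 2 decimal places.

21.85

The intersection is the polygon with vertices (11,3), (6.5,0), (4,0), (2,2), (3.2,6), (4,6), (4,3).
By the shoelace formula its area is 21.85.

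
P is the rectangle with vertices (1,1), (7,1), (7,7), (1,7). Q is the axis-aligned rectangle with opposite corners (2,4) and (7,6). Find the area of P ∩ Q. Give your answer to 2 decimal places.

|P∩Q|: x∈[2,7], y∈[4,6] → 5·2 = 10.

10.00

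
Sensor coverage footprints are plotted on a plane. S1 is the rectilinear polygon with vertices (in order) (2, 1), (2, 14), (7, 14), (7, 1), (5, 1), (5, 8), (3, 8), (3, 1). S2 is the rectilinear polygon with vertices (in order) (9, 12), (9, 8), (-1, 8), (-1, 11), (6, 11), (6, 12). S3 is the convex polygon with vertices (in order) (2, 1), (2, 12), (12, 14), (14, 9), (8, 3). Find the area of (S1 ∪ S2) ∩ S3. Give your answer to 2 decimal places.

|S1 ∪ S2| = 68.
|(S1 ∪ S2) ∩ S3| = 48.67.

48.67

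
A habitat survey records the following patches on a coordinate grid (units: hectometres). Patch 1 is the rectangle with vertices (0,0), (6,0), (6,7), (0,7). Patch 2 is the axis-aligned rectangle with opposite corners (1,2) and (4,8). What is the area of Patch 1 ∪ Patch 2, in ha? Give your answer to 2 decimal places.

By inclusion–exclusion:
Individual areas: |Patch 1| = 42, |Patch 2| = 18.
|Patch 1∩Patch 2|: x∈[1,4], y∈[2,7] → 3·5 = 15.
|Patch 1 ∪ Patch 2| = 60 − 15 = 45.00.

45.00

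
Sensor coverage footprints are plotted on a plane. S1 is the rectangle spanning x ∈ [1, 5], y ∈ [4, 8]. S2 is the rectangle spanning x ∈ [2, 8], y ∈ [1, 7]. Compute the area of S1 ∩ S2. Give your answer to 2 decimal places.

|S1∩S2|: x∈[2,5], y∈[4,7] → 3·3 = 9.

9.00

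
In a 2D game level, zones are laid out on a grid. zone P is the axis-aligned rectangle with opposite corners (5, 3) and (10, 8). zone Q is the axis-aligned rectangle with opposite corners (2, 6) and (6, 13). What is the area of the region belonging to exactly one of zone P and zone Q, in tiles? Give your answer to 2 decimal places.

|zone P∩zone Q|: x∈[5,6], y∈[6,8] → 1·2 = 2.
|zone P △ zone Q| = |zone P| + |zone Q| − 2·|zone P∩zone Q| = 25 + 28 − 4 = 49.00.

49.00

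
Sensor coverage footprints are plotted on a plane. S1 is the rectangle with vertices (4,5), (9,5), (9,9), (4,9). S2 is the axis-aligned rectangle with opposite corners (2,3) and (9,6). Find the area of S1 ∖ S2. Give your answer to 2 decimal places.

15.00

|S1∩S2|: x∈[4,9], y∈[5,6] → 5·1 = 5.
|S1| = 20.
|S1 ∖ S2| = |S1| − |S1∩S2| = 20 − 5 = 15.00.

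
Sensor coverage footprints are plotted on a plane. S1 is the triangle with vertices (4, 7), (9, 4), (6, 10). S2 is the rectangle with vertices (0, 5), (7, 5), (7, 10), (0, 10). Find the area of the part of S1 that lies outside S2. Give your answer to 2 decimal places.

2.80

|S1| = 10.5, |S1∩S2| = 7.7.
|S1 ∖ S2| = |S1| − |S1∩S2| = 10.5 − 7.7 = 2.80.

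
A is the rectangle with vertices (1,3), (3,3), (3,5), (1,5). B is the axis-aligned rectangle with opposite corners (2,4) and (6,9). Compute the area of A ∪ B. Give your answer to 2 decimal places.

23.00

By inclusion–exclusion:
Individual areas: |A| = 4, |B| = 20.
|A∩B|: x∈[2,3], y∈[4,5] → 1·1 = 1.
|A ∪ B| = 24 − 1 = 23.00.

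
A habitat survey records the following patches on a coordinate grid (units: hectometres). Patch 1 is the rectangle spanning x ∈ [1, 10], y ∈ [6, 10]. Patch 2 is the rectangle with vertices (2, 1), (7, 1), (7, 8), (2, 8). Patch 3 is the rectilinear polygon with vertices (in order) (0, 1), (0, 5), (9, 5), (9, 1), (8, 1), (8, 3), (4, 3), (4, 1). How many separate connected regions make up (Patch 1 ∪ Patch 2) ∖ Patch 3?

2

(Patch 1 ∪ Patch 2) ∖ Patch 3 splits into 2 disjoint pieces (area 41, area 6).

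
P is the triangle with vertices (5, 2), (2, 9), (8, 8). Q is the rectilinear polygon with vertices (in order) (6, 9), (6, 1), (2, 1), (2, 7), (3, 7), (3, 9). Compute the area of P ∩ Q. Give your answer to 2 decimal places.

14.11

The intersection is the polygon with vertices (2.857,7), (3,7), (3,8.833), (6,8.333), (6,4), (5,2).
By the shoelace formula its area is 14.11.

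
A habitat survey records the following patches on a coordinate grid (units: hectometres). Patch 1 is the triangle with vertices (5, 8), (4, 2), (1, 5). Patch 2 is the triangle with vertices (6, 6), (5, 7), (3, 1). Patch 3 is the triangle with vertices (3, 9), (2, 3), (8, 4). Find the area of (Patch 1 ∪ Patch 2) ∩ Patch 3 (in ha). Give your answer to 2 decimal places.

10.52

|Patch 1 ∪ Patch 2| = 13.4679.
|(Patch 1 ∪ Patch 2) ∩ Patch 3| = 10.52.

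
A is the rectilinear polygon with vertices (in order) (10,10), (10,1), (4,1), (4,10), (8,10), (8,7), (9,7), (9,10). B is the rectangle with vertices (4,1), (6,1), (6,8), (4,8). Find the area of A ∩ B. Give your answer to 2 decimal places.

The intersection is the polygon with vertices (4,1), (4,8), (6,8), (6,1).
By the shoelace formula its area is 14.00.

14.00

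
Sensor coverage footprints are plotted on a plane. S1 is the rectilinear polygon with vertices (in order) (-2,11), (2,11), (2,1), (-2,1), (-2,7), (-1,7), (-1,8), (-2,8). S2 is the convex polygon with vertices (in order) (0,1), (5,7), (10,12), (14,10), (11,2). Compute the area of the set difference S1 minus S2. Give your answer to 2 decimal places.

36.78

|S1| = 39, |S1∩S2| = 2.2182.
|S1 ∖ S2| = |S1| − |S1∩S2| = 39 − 2.2182 = 36.78.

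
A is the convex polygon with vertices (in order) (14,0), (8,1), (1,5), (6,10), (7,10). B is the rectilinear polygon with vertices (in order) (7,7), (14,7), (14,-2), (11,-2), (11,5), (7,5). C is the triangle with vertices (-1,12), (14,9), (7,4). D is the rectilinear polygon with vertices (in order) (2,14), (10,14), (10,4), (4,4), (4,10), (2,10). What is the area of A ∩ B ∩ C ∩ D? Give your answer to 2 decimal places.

4.55

The intersection is the polygon with vertices (7,7), (9.1,7), (9.8,6), (8.4,5), (7,5).
By the shoelace formula its area is 4.55.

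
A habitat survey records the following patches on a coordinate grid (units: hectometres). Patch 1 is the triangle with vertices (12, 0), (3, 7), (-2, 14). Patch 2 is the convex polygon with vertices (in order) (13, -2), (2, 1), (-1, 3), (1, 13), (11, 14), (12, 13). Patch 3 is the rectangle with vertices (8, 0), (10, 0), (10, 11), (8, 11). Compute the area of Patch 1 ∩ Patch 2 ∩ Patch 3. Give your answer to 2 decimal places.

The intersection is the polygon with vertices (10,2), (10,1.556), (8,3.111), (8,4).
By the shoelace formula its area is 1.33.

1.33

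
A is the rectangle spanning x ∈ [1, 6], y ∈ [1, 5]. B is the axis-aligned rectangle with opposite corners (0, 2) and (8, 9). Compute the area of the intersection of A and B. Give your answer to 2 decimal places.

|A∩B|: x∈[1,6], y∈[2,5] → 5·3 = 15.

15.00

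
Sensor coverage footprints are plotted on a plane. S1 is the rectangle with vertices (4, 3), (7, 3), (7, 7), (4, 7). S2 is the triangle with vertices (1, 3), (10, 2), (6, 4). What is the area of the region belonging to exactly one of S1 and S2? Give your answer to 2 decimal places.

14.30

|S1| = 12, |S2| = 7, |S1∩S2| = 2.35.
|S1 △ S2| = |S1| + |S2| − 2·|S1∩S2| = 12 + 7 − 4.7 = 14.30.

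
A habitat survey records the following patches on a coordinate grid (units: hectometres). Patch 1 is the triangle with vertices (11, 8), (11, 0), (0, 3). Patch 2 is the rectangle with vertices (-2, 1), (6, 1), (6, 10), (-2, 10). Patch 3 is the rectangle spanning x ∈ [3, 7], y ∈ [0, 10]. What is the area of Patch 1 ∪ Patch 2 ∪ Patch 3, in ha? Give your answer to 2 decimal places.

By inclusion–exclusion:
Individual areas: |Patch 1| = 44, |Patch 2| = 72, |Patch 3| = 40.
|Patch 1∩Patch 2| = 13.0909.
|Patch 1∩Patch 3| = 14.5455.
|Patch 2∩Patch 3|: x∈[3,6], y∈[1,10] → 3·9 = 27.
|Patch 1∩Patch 2∩Patch 3| = 9.8182.
|Patch 1 ∪ Patch 2 ∪ Patch 3| = 156 − 54.6364 + 9.8182 = 111.18.

111.18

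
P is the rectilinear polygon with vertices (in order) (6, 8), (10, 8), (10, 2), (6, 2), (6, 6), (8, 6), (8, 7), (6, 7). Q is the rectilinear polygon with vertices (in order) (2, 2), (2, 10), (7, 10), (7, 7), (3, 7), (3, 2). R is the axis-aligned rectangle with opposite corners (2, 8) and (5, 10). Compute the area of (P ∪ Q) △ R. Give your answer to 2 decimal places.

35.00

|P ∪ Q| = 41.
|(P ∪ Q) ∩ R| = 6.
|(P ∪ Q) △ R| = 41 + 6 − 12 = 35.00.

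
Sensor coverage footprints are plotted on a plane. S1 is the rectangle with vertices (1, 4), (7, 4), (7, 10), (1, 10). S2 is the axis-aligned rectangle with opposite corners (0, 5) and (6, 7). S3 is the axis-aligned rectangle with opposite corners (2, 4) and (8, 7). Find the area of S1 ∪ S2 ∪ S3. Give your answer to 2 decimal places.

By inclusion–exclusion:
Individual areas: |S1| = 36, |S2| = 12, |S3| = 18.
|S1∩S2|: x∈[1,6], y∈[5,7] → 5·2 = 10.
|S1∩S3|: x∈[2,7], y∈[4,7] → 5·3 = 15.
|S2∩S3|: x∈[2,6], y∈[5,7] → 4·2 = 8.
|S1∩S2∩S3| = 8.
|S1 ∪ S2 ∪ S3| = 66 − 33 + 8 = 41.00.

41.00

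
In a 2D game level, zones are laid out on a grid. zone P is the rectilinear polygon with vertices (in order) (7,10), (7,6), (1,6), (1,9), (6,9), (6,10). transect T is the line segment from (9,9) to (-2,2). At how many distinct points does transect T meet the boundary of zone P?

The segment meets the boundary at (4.286,6), (7,7.727).

2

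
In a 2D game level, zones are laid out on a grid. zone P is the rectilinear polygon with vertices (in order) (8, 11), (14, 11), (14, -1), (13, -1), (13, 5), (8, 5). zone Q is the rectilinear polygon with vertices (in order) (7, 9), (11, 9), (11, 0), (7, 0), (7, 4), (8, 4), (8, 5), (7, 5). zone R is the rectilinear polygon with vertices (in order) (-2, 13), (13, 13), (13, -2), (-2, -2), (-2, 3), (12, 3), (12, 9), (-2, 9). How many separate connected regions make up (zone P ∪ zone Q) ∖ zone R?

2

(zone P ∪ zone Q) ∖ zone R splits into 2 disjoint pieces (area 12, area 27).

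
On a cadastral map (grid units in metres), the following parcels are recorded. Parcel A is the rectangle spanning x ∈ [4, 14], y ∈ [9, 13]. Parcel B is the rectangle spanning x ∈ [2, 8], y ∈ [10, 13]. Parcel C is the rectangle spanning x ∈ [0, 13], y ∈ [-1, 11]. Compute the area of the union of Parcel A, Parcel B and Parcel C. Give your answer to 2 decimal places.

By inclusion–exclusion:
Individual areas: |Parcel A| = 40, |Parcel B| = 18, |Parcel C| = 156.
|Parcel A∩Parcel B|: x∈[4,8], y∈[10,13] → 4·3 = 12.
|Parcel A∩Parcel C|: x∈[4,13], y∈[9,11] → 9·2 = 18.
|Parcel B∩Parcel C|: x∈[2,8], y∈[10,11] → 6·1 = 6.
|Parcel A∩Parcel B∩Parcel C| = 4.
|Parcel A ∪ Parcel B ∪ Parcel C| = 214 − 36 + 4 = 182.00.

182.00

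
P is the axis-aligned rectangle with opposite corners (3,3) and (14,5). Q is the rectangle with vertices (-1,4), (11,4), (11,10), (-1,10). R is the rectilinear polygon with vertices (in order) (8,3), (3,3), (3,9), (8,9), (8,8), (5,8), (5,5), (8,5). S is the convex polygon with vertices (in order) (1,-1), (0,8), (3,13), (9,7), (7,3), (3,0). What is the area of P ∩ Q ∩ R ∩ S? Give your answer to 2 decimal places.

4.75

The intersection is the polygon with vertices (8,5), (7.5,4), (3,4), (3,5), (5,5).
By the shoelace formula its area is 4.75.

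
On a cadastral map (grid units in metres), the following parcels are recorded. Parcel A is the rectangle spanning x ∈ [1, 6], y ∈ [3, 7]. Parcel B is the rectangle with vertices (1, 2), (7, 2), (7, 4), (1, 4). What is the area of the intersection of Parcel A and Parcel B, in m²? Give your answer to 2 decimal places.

5.00

|Parcel A∩Parcel B|: x∈[1,6], y∈[3,4] → 5·1 = 5.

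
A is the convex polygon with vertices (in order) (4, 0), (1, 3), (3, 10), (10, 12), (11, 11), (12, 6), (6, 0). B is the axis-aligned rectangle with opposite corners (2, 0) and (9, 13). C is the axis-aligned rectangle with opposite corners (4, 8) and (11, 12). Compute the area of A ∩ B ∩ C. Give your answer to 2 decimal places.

15.00

The intersection is the polygon with vertices (9,11.714), (9,8), (4,8), (4,10.286).
By the shoelace formula its area is 15.00.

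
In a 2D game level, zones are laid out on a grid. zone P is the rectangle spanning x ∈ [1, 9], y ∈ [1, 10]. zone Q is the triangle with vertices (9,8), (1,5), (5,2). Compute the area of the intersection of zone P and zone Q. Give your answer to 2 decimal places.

18.00

The intersection is the polygon with vertices (9,8), (5,2), (1,5).
By the shoelace formula its area is 18.00.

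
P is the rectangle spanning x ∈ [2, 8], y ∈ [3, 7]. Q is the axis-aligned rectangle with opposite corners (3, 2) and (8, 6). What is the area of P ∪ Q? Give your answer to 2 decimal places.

29.00

By inclusion–exclusion:
Individual areas: |P| = 24, |Q| = 20.
|P∩Q|: x∈[3,8], y∈[3,6] → 5·3 = 15.
|P ∪ Q| = 44 − 15 = 29.00.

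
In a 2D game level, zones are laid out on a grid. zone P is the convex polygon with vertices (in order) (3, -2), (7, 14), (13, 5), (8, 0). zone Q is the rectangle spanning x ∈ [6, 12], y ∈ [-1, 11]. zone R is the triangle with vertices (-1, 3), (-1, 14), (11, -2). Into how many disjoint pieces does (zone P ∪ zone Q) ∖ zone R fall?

2

(zone P ∪ zone Q) ∖ zone R splits into 2 disjoint pieces (area 68, area 6.4755).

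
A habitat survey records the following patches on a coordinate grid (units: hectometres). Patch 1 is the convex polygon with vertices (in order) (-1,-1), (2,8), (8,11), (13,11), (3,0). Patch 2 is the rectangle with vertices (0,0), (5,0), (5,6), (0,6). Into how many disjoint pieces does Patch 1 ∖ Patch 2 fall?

Patch 1 ∖ Patch 2 splits into 2 disjoint pieces (area 2.5, area 41.8667).

2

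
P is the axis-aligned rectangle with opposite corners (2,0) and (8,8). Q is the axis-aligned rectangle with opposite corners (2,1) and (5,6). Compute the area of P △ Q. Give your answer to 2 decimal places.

33.00

|P∩Q|: x∈[2,5], y∈[1,6] → 3·5 = 15.
|P △ Q| = |P| + |Q| − 2·|P∩Q| = 48 + 15 − 30 = 33.00.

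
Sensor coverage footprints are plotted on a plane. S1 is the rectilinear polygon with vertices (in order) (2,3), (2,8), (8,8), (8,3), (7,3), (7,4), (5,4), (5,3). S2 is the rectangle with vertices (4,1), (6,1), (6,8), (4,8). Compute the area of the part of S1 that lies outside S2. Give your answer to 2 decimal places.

|S1| = 28, |S1∩S2| = 9.
|S1 ∖ S2| = |S1| − |S1∩S2| = 28 − 9 = 19.00.

19.00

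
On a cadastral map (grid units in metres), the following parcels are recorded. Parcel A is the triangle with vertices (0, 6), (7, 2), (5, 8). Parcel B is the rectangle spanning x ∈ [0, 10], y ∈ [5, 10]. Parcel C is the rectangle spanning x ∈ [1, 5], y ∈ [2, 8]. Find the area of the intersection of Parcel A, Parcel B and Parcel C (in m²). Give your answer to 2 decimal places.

The intersection is the polygon with vertices (5,8), (5,5), (1.75,5), (1,5.429), (1,6.4).
By the shoelace formula its area is 8.64.

8.64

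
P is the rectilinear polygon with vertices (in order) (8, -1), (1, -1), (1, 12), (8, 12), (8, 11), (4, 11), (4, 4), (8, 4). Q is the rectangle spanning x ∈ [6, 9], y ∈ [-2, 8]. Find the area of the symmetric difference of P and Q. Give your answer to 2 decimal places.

|P| = 63, |Q| = 30, |P∩Q| = 10.
|P △ Q| = |P| + |Q| − 2·|P∩Q| = 63 + 30 − 20 = 73.00.

73.00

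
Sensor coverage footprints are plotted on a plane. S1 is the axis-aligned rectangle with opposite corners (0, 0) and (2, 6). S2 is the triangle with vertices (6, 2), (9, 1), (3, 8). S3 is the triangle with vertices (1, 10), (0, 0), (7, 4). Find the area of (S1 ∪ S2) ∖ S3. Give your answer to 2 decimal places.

|S1 ∪ S2| = 19.5.
|(S1 ∪ S2) ∩ S3| = 12.7406.
|(S1 ∪ S2) ∖ S3| = 19.5 − 12.7406 = 6.76.

6.76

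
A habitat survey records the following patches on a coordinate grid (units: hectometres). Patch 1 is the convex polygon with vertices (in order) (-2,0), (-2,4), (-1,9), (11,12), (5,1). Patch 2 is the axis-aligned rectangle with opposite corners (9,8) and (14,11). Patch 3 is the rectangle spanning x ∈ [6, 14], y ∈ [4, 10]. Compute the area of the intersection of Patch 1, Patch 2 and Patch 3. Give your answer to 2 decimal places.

The intersection is the polygon with vertices (9,10), (9.909,10), (9,8.333).
By the shoelace formula its area is 0.76.

0.76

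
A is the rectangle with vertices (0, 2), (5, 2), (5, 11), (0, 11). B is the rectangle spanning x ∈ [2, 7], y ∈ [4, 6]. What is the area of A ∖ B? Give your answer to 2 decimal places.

39.00

|A∩B|: x∈[2,5], y∈[4,6] → 3·2 = 6.
|A| = 45.
|A ∖ B| = |A| − |A∩B| = 45 − 6 = 39.00.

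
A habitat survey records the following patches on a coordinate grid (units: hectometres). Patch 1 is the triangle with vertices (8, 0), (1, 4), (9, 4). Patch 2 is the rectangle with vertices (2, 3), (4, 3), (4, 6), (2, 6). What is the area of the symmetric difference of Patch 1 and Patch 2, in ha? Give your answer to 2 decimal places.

|Patch 1| = 16, |Patch 2| = 6, |Patch 1∩Patch 2| = 1.8393.
|Patch 1 △ Patch 2| = |Patch 1| + |Patch 2| − 2·|Patch 1∩Patch 2| = 16 + 6 − 3.6786 = 18.32.

18.32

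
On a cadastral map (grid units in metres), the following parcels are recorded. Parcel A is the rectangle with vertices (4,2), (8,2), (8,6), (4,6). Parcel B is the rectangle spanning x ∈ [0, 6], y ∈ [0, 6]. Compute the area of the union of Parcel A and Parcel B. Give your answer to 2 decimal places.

44.00

By inclusion–exclusion:
Individual areas: |Parcel A| = 16, |Parcel B| = 36.
|Parcel A∩Parcel B|: x∈[4,6], y∈[2,6] → 2·4 = 8.
|Parcel A ∪ Parcel B| = 52 − 8 = 44.00.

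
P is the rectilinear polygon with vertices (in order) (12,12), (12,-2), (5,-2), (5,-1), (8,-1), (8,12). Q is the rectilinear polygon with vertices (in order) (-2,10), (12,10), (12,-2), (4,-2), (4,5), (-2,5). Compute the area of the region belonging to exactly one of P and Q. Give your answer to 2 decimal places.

|P| = 59, |Q| = 126, |P∩Q| = 51.
|P △ Q| = |P| + |Q| − 2·|P∩Q| = 59 + 126 − 102 = 83.00.

83.00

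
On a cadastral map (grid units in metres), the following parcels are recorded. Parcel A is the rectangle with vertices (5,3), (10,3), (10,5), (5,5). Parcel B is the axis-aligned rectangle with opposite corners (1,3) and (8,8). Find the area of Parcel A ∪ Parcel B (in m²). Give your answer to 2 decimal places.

39.00

By inclusion–exclusion:
Individual areas: |Parcel A| = 10, |Parcel B| = 35.
|Parcel A∩Parcel B|: x∈[5,8], y∈[3,5] → 3·2 = 6.
|Parcel A ∪ Parcel B| = 45 − 6 = 39.00.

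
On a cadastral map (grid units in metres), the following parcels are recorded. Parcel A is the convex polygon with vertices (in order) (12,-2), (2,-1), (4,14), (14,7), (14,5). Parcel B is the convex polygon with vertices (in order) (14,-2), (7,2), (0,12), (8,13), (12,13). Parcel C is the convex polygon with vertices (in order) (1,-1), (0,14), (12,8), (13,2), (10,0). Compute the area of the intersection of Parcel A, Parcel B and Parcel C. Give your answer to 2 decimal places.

The intersection is the polygon with vertices (7,2), (3.136,7.52), (3.75,12.125), (12,8), (13,2), (10.231,0.154).
By the shoelace formula its area is 69.19.

69.19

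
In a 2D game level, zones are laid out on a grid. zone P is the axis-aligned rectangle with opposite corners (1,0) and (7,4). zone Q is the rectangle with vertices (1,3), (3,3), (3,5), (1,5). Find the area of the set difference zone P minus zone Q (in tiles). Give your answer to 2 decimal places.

22.00

|zone P∩zone Q|: x∈[1,3], y∈[3,4] → 2·1 = 2.
|zone P| = 24.
|zone P ∖ zone Q| = |zone P| − |zone P∩zone Q| = 24 − 2 = 22.00.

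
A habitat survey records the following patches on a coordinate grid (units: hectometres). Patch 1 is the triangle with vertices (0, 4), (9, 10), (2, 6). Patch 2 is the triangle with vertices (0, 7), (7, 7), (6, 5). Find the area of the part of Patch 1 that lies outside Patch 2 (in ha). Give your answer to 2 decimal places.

2.23

|Patch 1| = 3, |Patch 1∩Patch 2| = 0.7697.
|Patch 1 ∖ Patch 2| = |Patch 1| − |Patch 1∩Patch 2| = 3 − 0.7697 = 2.23.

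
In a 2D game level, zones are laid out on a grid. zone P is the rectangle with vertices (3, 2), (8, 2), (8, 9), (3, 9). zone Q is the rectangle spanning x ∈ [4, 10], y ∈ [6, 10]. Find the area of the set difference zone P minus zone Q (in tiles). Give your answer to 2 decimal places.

23.00

|zone P∩zone Q|: x∈[4,8], y∈[6,9] → 4·3 = 12.
|zone P| = 35.
|zone P ∖ zone Q| = |zone P| − |zone P∩zone Q| = 35 − 12 = 23.00.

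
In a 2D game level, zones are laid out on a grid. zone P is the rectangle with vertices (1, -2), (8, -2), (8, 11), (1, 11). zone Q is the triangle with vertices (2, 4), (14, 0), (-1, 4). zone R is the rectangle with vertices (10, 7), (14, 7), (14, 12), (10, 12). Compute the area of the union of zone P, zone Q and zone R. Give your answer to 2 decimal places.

112.73

By inclusion–exclusion:
Individual areas: |zone P| = 91, |zone Q| = 6, |zone R| = 20.
|zone P∩zone Q| = 4.2667.
|zone P∩zone R| = 0 (no overlap).
|zone Q∩zone R| = 0.
|zone P∩zone Q∩zone R| = 0.
|zone P ∪ zone Q ∪ zone R| = 117 − 4.2667 + 0 = 112.73.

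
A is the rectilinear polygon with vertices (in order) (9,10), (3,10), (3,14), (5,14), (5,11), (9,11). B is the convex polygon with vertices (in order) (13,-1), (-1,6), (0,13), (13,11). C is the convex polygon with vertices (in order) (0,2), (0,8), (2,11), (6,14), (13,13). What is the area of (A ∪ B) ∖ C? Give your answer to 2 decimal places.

|A ∪ B| = 133.7308.
|(A ∪ B) ∩ C| = 48.2481.
|(A ∪ B) ∖ C| = 133.7308 − 48.2481 = 85.48.

85.48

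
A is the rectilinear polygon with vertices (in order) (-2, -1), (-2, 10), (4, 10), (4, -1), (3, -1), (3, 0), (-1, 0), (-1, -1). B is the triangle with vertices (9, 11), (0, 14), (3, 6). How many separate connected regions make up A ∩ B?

1

A ∩ B is a single connected region.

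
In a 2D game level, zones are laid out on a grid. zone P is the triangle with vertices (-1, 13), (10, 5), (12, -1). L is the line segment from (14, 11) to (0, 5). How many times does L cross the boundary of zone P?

2

The segment meets the boundary at (4.599,6.971), (6.292,7.697).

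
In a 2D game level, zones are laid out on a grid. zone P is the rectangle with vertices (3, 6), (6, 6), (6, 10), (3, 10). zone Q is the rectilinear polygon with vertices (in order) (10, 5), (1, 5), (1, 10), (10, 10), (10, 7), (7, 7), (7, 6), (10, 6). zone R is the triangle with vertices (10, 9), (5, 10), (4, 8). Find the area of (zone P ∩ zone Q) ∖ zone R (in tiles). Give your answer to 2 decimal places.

9.43

|zone P ∩ zone Q| = 12.
|(zone P ∩ zone Q) ∩ zone R| = 2.5667.
|(zone P ∩ zone Q) ∖ zone R| = 12 − 2.5667 = 9.43.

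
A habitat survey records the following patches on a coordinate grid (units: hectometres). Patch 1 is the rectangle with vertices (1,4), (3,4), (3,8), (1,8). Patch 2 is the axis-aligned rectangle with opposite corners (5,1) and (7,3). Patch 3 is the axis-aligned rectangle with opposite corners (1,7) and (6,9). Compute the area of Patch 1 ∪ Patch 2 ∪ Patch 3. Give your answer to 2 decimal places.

By inclusion–exclusion:
Individual areas: |Patch 1| = 8, |Patch 2| = 4, |Patch 3| = 10.
|Patch 1∩Patch 2| = 0 (no overlap).
|Patch 1∩Patch 3|: x∈[1,3], y∈[7,8] → 2·1 = 2.
|Patch 2∩Patch 3| = 0 (no overlap).
|Patch 1∩Patch 2∩Patch 3| = 0.
|Patch 1 ∪ Patch 2 ∪ Patch 3| = 22 − 2 + 0 = 20.00.

20.00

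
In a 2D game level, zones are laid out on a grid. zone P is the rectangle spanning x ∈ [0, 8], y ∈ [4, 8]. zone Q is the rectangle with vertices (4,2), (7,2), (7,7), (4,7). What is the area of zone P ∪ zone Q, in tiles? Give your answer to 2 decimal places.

By inclusion–exclusion:
Individual areas: |zone P| = 32, |zone Q| = 15.
|zone P∩zone Q|: x∈[4,7], y∈[4,7] → 3·3 = 9.
|zone P ∪ zone Q| = 47 − 9 = 38.00.

38.00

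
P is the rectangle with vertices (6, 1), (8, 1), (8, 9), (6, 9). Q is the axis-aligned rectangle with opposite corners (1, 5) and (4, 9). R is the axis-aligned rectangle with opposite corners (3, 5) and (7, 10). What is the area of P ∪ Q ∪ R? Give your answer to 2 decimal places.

By inclusion–exclusion:
Individual areas: |P| = 16, |Q| = 12, |R| = 20.
|P∩Q| = 0 (no overlap).
|P∩R|: x∈[6,7], y∈[5,9] → 1·4 = 4.
|Q∩R|: x∈[3,4], y∈[5,9] → 1·4 = 4.
|P∩Q∩R| = 0.
|P ∪ Q ∪ R| = 48 − 8 + 0 = 40.00.

40.00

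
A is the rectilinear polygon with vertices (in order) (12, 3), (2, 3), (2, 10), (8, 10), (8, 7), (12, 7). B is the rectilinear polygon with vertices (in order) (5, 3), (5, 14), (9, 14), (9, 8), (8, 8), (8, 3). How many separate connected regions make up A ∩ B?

1

A ∩ B is a single connected region.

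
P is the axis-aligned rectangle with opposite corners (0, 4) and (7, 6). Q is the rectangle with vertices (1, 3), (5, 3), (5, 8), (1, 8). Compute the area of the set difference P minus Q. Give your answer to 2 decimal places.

6.00

|P∩Q|: x∈[1,5], y∈[4,6] → 4·2 = 8.
|P| = 14.
|P ∖ Q| = |P| − |P∩Q| = 14 − 8 = 6.00.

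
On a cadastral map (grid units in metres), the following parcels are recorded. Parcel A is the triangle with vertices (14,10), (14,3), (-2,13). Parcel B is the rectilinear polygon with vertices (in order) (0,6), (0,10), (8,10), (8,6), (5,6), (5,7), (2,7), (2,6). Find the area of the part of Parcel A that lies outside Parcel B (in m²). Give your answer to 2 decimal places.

47.55

|Parcel A| = 56, |Parcel A∩Parcel B| = 8.45.
|Parcel A ∖ Parcel B| = |Parcel A| − |Parcel A∩Parcel B| = 56 − 8.45 = 47.55.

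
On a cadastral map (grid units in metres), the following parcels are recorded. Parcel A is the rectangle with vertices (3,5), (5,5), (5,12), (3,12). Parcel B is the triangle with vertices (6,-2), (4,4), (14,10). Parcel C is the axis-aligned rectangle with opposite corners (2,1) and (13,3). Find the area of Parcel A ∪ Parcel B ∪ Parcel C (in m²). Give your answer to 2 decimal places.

64.00

By inclusion–exclusion:
Individual areas: |Parcel A| = 14, |Parcel B| = 36, |Parcel C| = 22.
|Parcel A∩Parcel B| = 0.
|Parcel A∩Parcel C| = 0 (no overlap).
|Parcel B∩Parcel C| = 8.
|Parcel A∩Parcel B∩Parcel C| = 0.
|Parcel A ∪ Parcel B ∪ Parcel C| = 72 − 8 + 0 = 64.00.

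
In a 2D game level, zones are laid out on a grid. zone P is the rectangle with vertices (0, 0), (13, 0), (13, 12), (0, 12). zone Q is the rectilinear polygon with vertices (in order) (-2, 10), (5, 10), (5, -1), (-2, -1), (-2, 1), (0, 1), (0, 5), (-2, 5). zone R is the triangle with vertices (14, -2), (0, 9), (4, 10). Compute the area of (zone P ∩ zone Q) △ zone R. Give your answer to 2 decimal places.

54.56

|zone P ∩ zone Q| = 50.
|(zone P ∩ zone Q) ∩ zone R| = 12.2214.
|(zone P ∩ zone Q) △ zone R| = 50 + 29 − 24.4429 = 54.56.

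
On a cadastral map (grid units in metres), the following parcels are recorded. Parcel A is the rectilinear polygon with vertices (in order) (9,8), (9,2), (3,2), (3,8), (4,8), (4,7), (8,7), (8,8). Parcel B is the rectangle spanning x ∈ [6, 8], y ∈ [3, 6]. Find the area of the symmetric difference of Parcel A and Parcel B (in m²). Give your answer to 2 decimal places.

26.00

|Parcel A| = 32, |Parcel B| = 6, |Parcel A∩Parcel B| = 6.
|Parcel A △ Parcel B| = |Parcel A| + |Parcel B| − 2·|Parcel A∩Parcel B| = 32 + 6 − 12 = 26.00.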